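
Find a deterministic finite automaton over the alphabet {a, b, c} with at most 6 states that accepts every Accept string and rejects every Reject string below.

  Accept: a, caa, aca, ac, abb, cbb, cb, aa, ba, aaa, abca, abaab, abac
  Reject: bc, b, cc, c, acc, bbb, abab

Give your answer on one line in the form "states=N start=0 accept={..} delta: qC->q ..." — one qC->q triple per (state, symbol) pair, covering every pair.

Grow the machine one transition at a time. Run the examples from 0; the earliest place one falls off (shortest prefix, ties alphabetical) gets sent to the lowest-numbered state that keeps every Accept/Reject pair distinguishable — a pair clashes when both reach the same state with identical unread suffix — and to a fresh state only if none does.
a: 0a undefined. 0a->0: no, ac/c meet in 0 with "c" left. Open state 1: 0a->1.
b: 0b undefined. 0b->0: ok.
c: 0c undefined. 0c->0: no, cbb/bc meet in 0. 0c->1: no, a/bc meet in 1. Open state 2: 0c->2.
aa: 1a undefined. 1a->0: no, aa/b meet in 0. 1a->1: ok.
ab: 1b undefined. 1b->0: no, abb/b meet in 0. 1b->1: no, a/abab meet in 1. 1b->2: ok.
ac: 1c undefined. 1c->0: no, ac/b meet in 0. 1c->1: no, a/acc meet in 1. 1c->2: no, ac/bc meet in 2. Open state 3: 1c->3.
ca: 2a undefined. 2a->0: no, abaab/bc meet in 2. 2a->1: no, abaab/bc meet in 2. 2a->2: no, caa/bc meet in 2. 2a->3: no, abac/acc meet in 3 with "c" left. Open state 4: 2a->4.
cb: 2b undefined. 2b->0: no, abb/b meet in 0. 2b->1: no, cbb/bc meet in 2. 2b->2: no, abb/bc meet in 2. 2b->3: ok.
cc: 2c undefined. 2c->0: ok.
aca: 3a undefined. 3a->0: no, aca/b meet in 0. 3a->1: ok.
acc: 3c undefined. 3c->0: ok.
caa: 4a undefined. 4a->0: no, caa/b meet in 0. 4a->1: no, abaab/bc meet in 2. 4a->2: no, caa/bc meet in 2. 4a->3: ok.
cbb: 3b undefined. 3b->0: no, cbb/b meet in 0. 3b->1: ok.
abab: 4b undefined. 4b->0: ok.
abac: 4c undefined. 4c->0: no, abac/b meet in 0. 4c->1: ok.
All examples now run through 5 states with every (state, symbol) defined. Accept strings end in {1,3}, Reject strings end in {0,2}; accept={1,3}.

states=5 start=0 accept={1,3} delta: 0a->1 0b->0 0c->2 1a->1 1b->2 1c->3 2a->4 2b->3 2c->0 3a->1 3b->1 3c->0 4a->3 4b->0 4c->1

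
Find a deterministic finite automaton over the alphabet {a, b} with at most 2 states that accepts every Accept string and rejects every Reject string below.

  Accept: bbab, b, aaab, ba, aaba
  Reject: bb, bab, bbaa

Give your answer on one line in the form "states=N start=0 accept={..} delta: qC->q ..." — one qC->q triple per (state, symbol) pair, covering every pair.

State merging on the prefix tree: take the shortest (then alphabetical) example prefix whose next move is undefined and point that move at state 0, else 1, else 2, ...; a target is out if some Accept/Reject pair would then sit in one state with the same input left (inseparable). If every existing state is out, open a new one.
a: 0a undefined. 0a->0: ok.
b: 0b undefined. 0b->0: no, bbab/bb meet in 0. Open state 1: 0b->1.
ba: 1a undefined. 1a->0: no, b/bab meet in 1. 1a->1: ok.
bb: 1b undefined. 1b->0: ok.
All examples now run through 2 states with every (state, symbol) defined. Accept strings end in {1}, Reject strings end in {0}; accept={1}.

states=2 start=0 accept={1} delta: 0a->0 0b->1 1a->1 1b->0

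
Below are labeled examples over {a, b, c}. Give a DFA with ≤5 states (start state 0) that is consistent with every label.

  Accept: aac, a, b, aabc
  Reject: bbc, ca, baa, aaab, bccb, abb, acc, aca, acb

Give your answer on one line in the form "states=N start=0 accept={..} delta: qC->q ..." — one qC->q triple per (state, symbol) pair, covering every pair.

Fold the examples into a partial DFA from state 0: repeatedly fix the first undefined (state, symbol) met by the shortest-then-alphabetical prefix, trying targets in increasing order and rejecting any under which an Accept and a Reject string meet in one state with the same remainder; add a state when all current targets are rejected. Accepting states are where Accept strings end.
a: 0a undefined. 0a->0: no, b/aaab meet in 0 with "b" left. Open state 1: 0a->1.
b: 0b undefined. 0b->0: ok.
c: 0c undefined. 0c->0: no, a/ca meet in 1. 0c->1: no, a/bbc meet in 1. Open state 2: 0c->2.
aa: 1a undefined. 1a->0: no, aac/bbc meet in 2. 1a->1: no, a/baa meet in 1. 1a->2: ok.
ab: 1b undefined. 1b->0: no, b/abb meet in 0. 1b->1: no, a/abb meet in 1. 1b->2: ok.
ac: 1c undefined. 1c->0: no, a/aca meet in 1. 1c->1: no, a/acc meet in 1. 1c->2: no, aac/acc meet in 2 with "c" left. Open state 3: 1c->3.
ca: 2a undefined. 2a->0: no, b/ca meet in 0. 2a->1: no, a/ca meet in 1. 2a->2: ok.
aab: 2b undefined. 2b->0: no, b/aaab meet in 0. 2b->1: no, a/aaab meet in 1. 2b->2: ok.
aac: 2c undefined. 2c->0: no, aac/bccb meet in 0. 2c->1: ok.
aca: 3a undefined. 3a->0: no, b/aca meet in 0. 3a->1: no, aac/aca meet in 1. 3a->2: ok.
acb: 3b undefined. 3b->0: no, b/acb meet in 0. 3b->1: no, aac/acb meet in 1. 3b->2: ok.
acc: 3c undefined. 3c->0: no, b/acc meet in 0. 3c->1: no, aac/acc meet in 1. 3c->2: ok.
All examples now run through 4 states with every (state, symbol) defined. Accept strings end in {0,1}, Reject strings end in {2}; accept={0,1}.

states=4 start=0 accept={0,1} delta: 0a->1 0b->0 0c->2 1a->2 1b->2 1c->3 2a->2 2b->2 2c->1 3a->2 3b->2 3c->2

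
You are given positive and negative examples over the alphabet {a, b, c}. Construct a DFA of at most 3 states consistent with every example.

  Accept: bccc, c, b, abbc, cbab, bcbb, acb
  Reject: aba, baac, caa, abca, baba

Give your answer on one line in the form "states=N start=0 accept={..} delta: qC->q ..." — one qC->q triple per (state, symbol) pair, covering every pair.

states=3 start=0 accept={0,1} delta: 0a->0 0b->1 0c->1 1a->2 1b->0 1c->1 2a->2 2b->1 2c->2

Grow the machine one transition at a time. Run the examples from 0; the earliest place one falls off (shortest prefix, ties alphabetical) gets sent to the lowest-numbered state that keeps every Accept/Reject pair distinguishable — a pair clashes when both reach the same state with identical unread suffix — and to a fresh state only if none does.
a: 0a undefined. 0a->0: ok.
b: 0b undefined. 0b->0: no, c/baac meet in 0 with "c" left. Open state 1: 0b->1.
c: 0c undefined. 0c->0: no, c/caa meet in 0. 0c->1: ok.
ba: 1a undefined. 1a->0: no, c/baac meet in 1. 1a->1: no, c/aba meet in 1. Open state 2: 1a->2.
bc: 1c undefined. 1c->0: no, bccc/abca meet in 0. 1c->1: ok.
cb: 1b undefined. 1b->0: ok.
baa: 2a undefined. 2a->0: no, bccc/baac meet in 1. 2a->1: no, bccc/baac meet in 1. 2a->2: ok.
bab: 2b undefined. 2b->0: no, acb/baba meet in 0. 2b->1: ok.
baac: 2c undefined. 2c->0: no, acb/baac meet in 0. 2c->1: no, bccc/baac meet in 1. 2c->2: ok.
All examples now run through 3 states with every (state, symbol) defined. Accept strings end in {0,1}, Reject strings end in {2}; accept={0,1}.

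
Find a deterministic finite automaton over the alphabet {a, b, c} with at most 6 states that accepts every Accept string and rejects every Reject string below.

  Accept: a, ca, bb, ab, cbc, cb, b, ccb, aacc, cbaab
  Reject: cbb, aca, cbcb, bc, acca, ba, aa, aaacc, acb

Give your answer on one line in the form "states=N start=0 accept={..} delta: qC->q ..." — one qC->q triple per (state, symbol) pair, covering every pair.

State merging on the prefix tree: take the shortest (then alphabetical) example prefix whose next move is undefined and point that move at state 0, else 1, else 2, ...; a target is out if some Accept/Reject pair would then sit in one state with the same input left (inseparable). If every existing state is out, open a new one.
a: 0a undefined. 0a->0: no, a/aa meet in 0. Open state 1: 0a->1.
b: 0b undefined. 0b->0: no, a/ba meet in 1. 0b->1: ok.
c: 0c undefined. 0c->0: no, bb/cbb meet in 1 with "b" left. 0c->1: no, ca/ba meet in 1 with "a" left. Open state 2: 0c->2.
aa: 1a undefined. 1a->0: ok.
ab: 1b undefined. 1b->0: no, bb/ba meet in 0. 1b->1: ok.
ac: 1c undefined. 1c->0: no, a/aca meet in 1. 1c->1: no, a/bc meet in 1. 1c->2: no, ca/aca meet in 2 with "a" left. Open state 3: 1c->3.
ca: 2a undefined. 2a->0: no, ca/ba meet in 0. 2a->1: ok.
cb: 2b undefined. 2b->0: no, a/cbb meet in 1. 2b->1: no, a/cbb meet in 1. 2b->2: no, cb/cbb meet in 2. 2b->3: no, cbc/aaacc meet in 3 with "c" left. Open state 4: 2b->4.
cc: 2c undefined. 2c->0: no, aacc/ba meet in 0. 2c->1: ok.
aca: 3a undefined. 3a->0: ok.
acb: 3b undefined. 3b->0: ok.
acc: 3c undefined. 3c->0: no, a/acca meet in 1. 3c->1: no, a/aaacc meet in 1. 3c->2: no, a/acca meet in 1. 3c->3: ok.
cba: 4a undefined. 4a->0: ok.
cbb: 4b undefined. 4b->0: ok.
cbc: 4c undefined. 4c->0: no, a/cbcb meet in 1. 4c->1: no, a/cbcb meet in 1. 4c->2: no, cb/cbcb meet in 4. 4c->3: no, cbc/bc meet in 3. 4c->4: ok.
All examples now run through 5 states with every (state, symbol) defined. Accept strings end in {1,4}, Reject strings end in {0,3}; accept={1,4}.

states=5 start=0 accept={1,4} delta: 0a->1 0b->1 0c->2 1a->0 1b->1 1c->3 2a->1 2b->4 2c->1 3a->0 3b->0 3c->3 4a->0 4b->0 4c->4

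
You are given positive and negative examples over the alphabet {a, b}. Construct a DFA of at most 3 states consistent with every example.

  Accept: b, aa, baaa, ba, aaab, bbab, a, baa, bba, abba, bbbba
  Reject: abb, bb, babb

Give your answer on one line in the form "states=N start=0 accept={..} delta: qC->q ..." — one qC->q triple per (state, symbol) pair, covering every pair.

states=3 start=0 accept={0,1} delta: 0a->0 0b->1 1a->0 1b->2 2a->0 2b->0

Grow the machine one transition at a time. Run the examples from 0; the earliest place one falls off (shortest prefix, ties alphabetical) gets sent to the lowest-numbered state that keeps every Accept/Reject pair distinguishable — a pair clashes when both reach the same state with identical unread suffix — and to a fresh state only if none does.
a: 0a undefined. 0a->0: ok.
b: 0b undefined. 0b->0: no, b/abb meet in 0. Open state 1: 0b->1.
ba: 1a undefined. 1a->0: ok.
bb: 1b undefined. 1b->0: no, aa/abb meet in 0. 1b->1: no, b/abb meet in 1. Open state 2: 1b->2.
bba: 2a undefined. 2a->0: ok.
bbb: 2b undefined. 2b->0: ok.
All examples now run through 3 states with every (state, symbol) defined. Accept strings end in {0,1}, Reject strings end in {2}; accept={0,1}.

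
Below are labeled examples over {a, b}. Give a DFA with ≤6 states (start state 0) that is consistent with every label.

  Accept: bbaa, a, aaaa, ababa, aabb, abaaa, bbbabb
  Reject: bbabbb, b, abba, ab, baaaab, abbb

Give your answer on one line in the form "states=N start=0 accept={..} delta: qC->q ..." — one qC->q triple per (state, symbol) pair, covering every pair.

Fold the examples into a partial DFA from state 0: repeatedly fix the first undefined (state, symbol) met by the shortest-then-alphabetical prefix, trying targets in increasing order and rejecting any under which an Accept and a Reject string meet in one state with the same remainder; add a state when all current targets are rejected. Accepting states are where Accept strings end.
a: 0a undefined. 0a->0: ok.
b: 0b undefined. 0b->0: no, bbaa/bbabbb meet in 0. Open state 1: 0b->1.
ba: 1a undefined. 1a->0: ok.
bb: 1b undefined. 1b->0: no, bbaa/abba meet in 0. 1b->1: no, bbaa/abba meet in 0. Open state 2: 1b->2.
bba: 2a undefined. 2a->0: no, bbaa/abba meet in 0. 2a->1: ok.
bbb: 2b undefined. 2b->0: no, bbaa/abbb meet in 0. 2b->1: no, aabb/bbabbb meet in 2. 2b->2: no, aabb/bbabbb meet in 2. Open state 3: 2b->3.
bbba: 3a undefined. 3a->0: ok.
bbabbb: 3b undefined. 3b->0: no, bbaa/bbabbb meet in 0. 3b->1: ok.
All examples now run through 4 states with every (state, symbol) defined. Accept strings end in {0,2}, Reject strings end in {1,3}; accept={0,2}.

states=4 start=0 accept={0,2} delta: 0a->0 0b->1 1a->0 1b->2 2a->1 2b->3 3a->0 3b->1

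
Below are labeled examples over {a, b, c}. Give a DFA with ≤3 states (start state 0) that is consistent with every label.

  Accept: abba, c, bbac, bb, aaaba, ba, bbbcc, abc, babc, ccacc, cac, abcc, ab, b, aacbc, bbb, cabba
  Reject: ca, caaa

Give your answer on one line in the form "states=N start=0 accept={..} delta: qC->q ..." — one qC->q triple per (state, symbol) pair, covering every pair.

states=3 start=0 accept={0,1} delta: 0a->0 0b->0 0c->1 1a->2 1b->0 1c->0 2a->1 2b->0 2c->0

Fold the examples into a partial DFA from state 0: repeatedly fix the first undefined (state, symbol) met by the shortest-then-alphabetical prefix, trying targets in increasing order and rejecting any under which an Accept and a Reject string meet in one state with the same remainder; add a state when all current targets are rejected. Accepting states are where Accept strings end.
a: 0a undefined. 0a->0: ok.
b: 0b undefined. 0b->0: ok.
c: 0c undefined. 0c->0: no, abba/ca meet in 0. Open state 1: 0c->1.
ca: 1a undefined. 1a->0: no, abba/ca meet in 0. 1a->1: no, c/ca meet in 1. Open state 2: 1a->2.
cc: 1c undefined. 1c->0: ok.
caa: 2a undefined. 2a->0: no, abba/caaa meet in 0. 2a->1: ok.
cab: 2b undefined. 2b->0: ok.
cac: 2c undefined. 2c->0: ok.
aacb: 1b undefined. 1b->0: ok.
All examples now run through 3 states with every (state, symbol) defined. Accept strings end in {0,1}, Reject strings end in {2}; accept={0,1}.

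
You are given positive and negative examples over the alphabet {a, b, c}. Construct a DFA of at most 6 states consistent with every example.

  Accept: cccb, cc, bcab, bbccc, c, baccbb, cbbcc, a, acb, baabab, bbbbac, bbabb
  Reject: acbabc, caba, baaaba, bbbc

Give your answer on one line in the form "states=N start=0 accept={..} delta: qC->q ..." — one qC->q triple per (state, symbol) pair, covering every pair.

states=3 start=0 accept={0,1} delta: 0a->0 0b->1 0c->0 1a->2 1b->0 1c->2 2a->0 2b->1 2c->0

Grow the machine one transition at a time. Run the examples from 0; the earliest place one falls off (shortest prefix, ties alphabetical) gets sent to the lowest-numbered state that keeps every Accept/Reject pair distinguishable — a pair clashes when both reach the same state with identical unread suffix — and to a fresh state only if none does.
a: 0a undefined. 0a->0: ok.
b: 0b undefined. 0b->0: no, c/bbbc meet in 0 with "c" left. Open state 1: 0b->1.
c: 0c undefined. 0c->0: ok.
ba: 1a undefined. 1a->0: no, cc/caba meet in 0. 1a->1: no, cccb/caba meet in 1. Open state 2: 1a->2.
bb: 1b undefined. 1b->0: ok.
bc: 1c undefined. 1c->0: no, cc/bbbc meet in 0. 1c->1: no, cccb/bbbc meet in 1. 1c->2: ok.
baa: 2a undefined. 2a->0: ok.
bac: 2c undefined. 2c->0: ok.
acbab: 2b undefined. 2b->0: no, cc/acbabc meet in 0. 2b->1: ok.
All examples now run through 3 states with every (state, symbol) defined. Accept strings end in {0,1}, Reject strings end in {2}; accept={0,1}.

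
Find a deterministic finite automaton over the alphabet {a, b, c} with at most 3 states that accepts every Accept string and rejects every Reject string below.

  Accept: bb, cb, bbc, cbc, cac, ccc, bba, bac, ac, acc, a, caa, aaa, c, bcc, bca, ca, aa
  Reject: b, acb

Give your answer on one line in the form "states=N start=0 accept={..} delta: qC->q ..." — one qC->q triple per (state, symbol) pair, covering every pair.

Grow the machine one transition at a time. Run the examples from 0; the earliest place one falls off (shortest prefix, ties alphabetical) gets sent to the lowest-numbered state that keeps every Accept/Reject pair distinguishable — a pair clashes when both reach the same state with identical unread suffix — and to a fresh state only if none does.
a: 0a undefined. 0a->0: no, cb/acb meet in 0 with "cb" left. Open state 1: 0a->1.
b: 0b undefined. 0b->0: no, bb/b meet in 0. 0b->1: no, a/b meet in 1. Open state 2: 0b->2.
c: 0c undefined. 0c->0: no, cb/b meet in 2. 0c->1: ok.
aa: 1a undefined. 1a->0: ok.
ac: 1c undefined. 1c->0: ok.
ba: 2a undefined. 2a->0: ok.
bb: 2b undefined. 2b->0: ok.
bc: 2c undefined. 2c->0: ok.
cb: 1b undefined. 1b->0: ok.
All examples now run through 3 states with every (state, symbol) defined. Accept strings end in {0,1}, Reject strings end in {2}; accept={0,1}.

states=3 start=0 accept={0,1} delta: 0a->1 0b->2 0c->1 1a->0 1b->0 1c->0 2a->0 2b->0 2c->0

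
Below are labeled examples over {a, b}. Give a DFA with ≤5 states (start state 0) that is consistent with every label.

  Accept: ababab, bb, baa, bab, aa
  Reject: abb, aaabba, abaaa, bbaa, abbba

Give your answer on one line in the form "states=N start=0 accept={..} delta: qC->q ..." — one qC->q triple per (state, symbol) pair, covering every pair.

Fold the examples into a partial DFA from state 0: repeatedly fix the first undefined (state, symbol) met by the shortest-then-alphabetical prefix, trying targets in increasing order and rejecting any under which an Accept and a Reject string meet in one state with the same remainder; add a state when all current targets are rejected. Accepting states are where Accept strings end.
a: 0a undefined. 0a->0: no, bb/abb meet in 0 with "bb" left. Open state 1: 0a->1.
b: 0b undefined. 0b->0: no, baa/bbaa meet in 1 with "a" left. 0b->1: ok.
aa: 1a undefined. 1a->0: ok.
ab: 1b undefined. 1b->0: no, ababab/aaabba meet in 0. 1b->1: no, ababab/abb meet in 1. Open state 2: 1b->2.
aba: 2a undefined. 2a->0: no, ababab/bbaa meet in 1. 2a->1: no, baa/abaaa meet in 1. 2a->2: no, bb/abaaa meet in 2. Open state 3: 2a->3.
abb: 2b undefined. 2b->0: no, baa/aaabba meet in 1. 2b->1: no, baa/abb meet in 1. 2b->2: no, bb/abb meet in 2. 2b->3: ok.
abaa: 3a undefined. 3a->0: no, baa/abaaa meet in 1. 3a->1: no, baa/aaabba meet in 1. 3a->2: no, bb/aaabba meet in 2. 3a->3: ok.
abab: 3b undefined. 3b->0: no, baa/abbba meet in 1. 3b->1: no, aa/abbba meet in 0. 3b->2: ok.
All examples now run through 4 states with every (state, symbol) defined. Accept strings end in {0,1,2}, Reject strings end in {3}; accept={0,1,2}.

states=4 start=0 accept={0,1,2} delta: 0a->1 0b->1 1a->0 1b->2 2a->3 2b->3 3a->3 3b->2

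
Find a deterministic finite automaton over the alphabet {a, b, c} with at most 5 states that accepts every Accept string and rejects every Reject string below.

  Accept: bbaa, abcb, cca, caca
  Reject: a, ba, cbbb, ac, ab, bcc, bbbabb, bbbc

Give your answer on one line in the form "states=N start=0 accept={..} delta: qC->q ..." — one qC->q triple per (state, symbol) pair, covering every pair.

states=4 start=0 accept={2,3} delta: 0a->0 0b->1 0c->1 1a->1 1b->2 1c->2 2a->2 2b->3 2c->0 3a->2 3b->0 3c->0

State merging on the prefix tree: take the shortest (then alphabetical) example prefix whose next move is undefined and point that move at state 0, else 1, else 2, ...; a target is out if some Accept/Reject pair would then sit in one state with the same input left (inseparable). If every existing state is out, open a new one.
a: 0a undefined. 0a->0: ok.
b: 0b undefined. 0b->0: no, bbaa/a meet in 0. Open state 1: 0b->1.
c: 0c undefined. 0c->0: no, cca/a meet in 0. 0c->1: ok.
ba: 1a undefined. 1a->0: no, caca/a meet in 0. 1a->1: ok.
bb: 1b undefined. 1b->0: no, bbaa/a meet in 0. 1b->1: no, bbaa/ba meet in 1. Open state 2: 1b->2.
bc: 1c undefined. 1c->0: no, abcb/ba meet in 1. 1c->1: no, cca/ba meet in 1. 1c->2: ok.
bba: 2a undefined. 2a->0: no, bbaa/a meet in 0. 2a->1: no, bbaa/ba meet in 1. 2a->2: ok.
bbb: 2b undefined. 2b->0: no, bbaa/bbbabb meet in 2. 2b->1: no, bbaa/cbbb meet in 2. 2b->2: no, bbaa/cbbb meet in 2. Open state 3: 2b->3.
bcc: 2c undefined. 2c->0: ok.
bbba: 3a undefined. 3a->0: no, bbaa/bbbabb meet in 2. 3a->1: no, abcb/bbbabb meet in 3. 3a->2: ok.
bbbc: 3c undefined. 3c->0: ok.
cbbb: 3b undefined. 3b->0: ok.
All examples now run through 4 states with every (state, symbol) defined. Accept strings end in {2,3}, Reject strings end in {0,1}; accept={2,3}.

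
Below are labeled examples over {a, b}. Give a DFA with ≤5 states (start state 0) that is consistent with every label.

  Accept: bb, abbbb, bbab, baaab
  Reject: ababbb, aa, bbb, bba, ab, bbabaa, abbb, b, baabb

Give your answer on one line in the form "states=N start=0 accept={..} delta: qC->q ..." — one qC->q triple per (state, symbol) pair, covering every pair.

states=4 start=0 accept={2} delta: 0a->0 0b->1 1a->2 1b->2 2a->3 2b->1 3a->1 3b->2

Fold the examples into a partial DFA from state 0: repeatedly fix the first undefined (state, symbol) met by the shortest-then-alphabetical prefix, trying targets in increasing order and rejecting any under which an Accept and a Reject string meet in one state with the same remainder; add a state when all current targets are rejected. Accepting states are where Accept strings end.
a: 0a undefined. 0a->0: ok.
b: 0b undefined. 0b->0: no, bb/ababbb meet in 0. Open state 1: 0b->1.
ba: 1a undefined. 1a->0: no, bb/baabb meet in 1 with "b" left. 1a->1: no, abbbb/ababbb meet in 1 with "bbb" left. Open state 2: 1a->2.
bb: 1b undefined. 1b->0: no, bb/aa meet in 0. 1b->1: no, bb/bbb meet in 1. 1b->2: ok.
baa: 2a undefined. 2a->0: no, bb/baabb meet in 2. 2a->1: no, bb/bbabaa meet in 2. 2a->2: no, bb/bba meet in 2. Open state 3: 2a->3.
bbb: 2b undefined. 2b->0: no, bb/ababbb meet in 2. 2b->1: ok.
baaa: 3a undefined. 3a->0: no, baaab/ababbb meet in 1. 3a->1: ok.
baab: 3b undefined. 3b->0: no, bbab/aa meet in 0. 3b->1: no, bb/baabb meet in 2. 3b->2: ok.
All examples now run through 4 states with every (state, symbol) defined. Accept strings end in {2}, Reject strings end in {0,1,3}; accept={2}.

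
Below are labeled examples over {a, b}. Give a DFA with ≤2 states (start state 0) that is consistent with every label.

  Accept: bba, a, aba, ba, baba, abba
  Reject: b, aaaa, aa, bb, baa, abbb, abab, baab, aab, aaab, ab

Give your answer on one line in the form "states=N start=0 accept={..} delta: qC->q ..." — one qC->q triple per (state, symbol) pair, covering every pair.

Grow the machine one transition at a time. Run the examples from 0; the earliest place one falls off (shortest prefix, ties alphabetical) gets sent to the lowest-numbered state that keeps every Accept/Reject pair distinguishable — a pair clashes when both reach the same state with identical unread suffix — and to a fresh state only if none does.
a: 0a undefined. 0a->0: no, a/aaaa meet in 0. Open state 1: 0a->1.
b: 0b undefined. 0b->0: ok.
aa: 1a undefined. 1a->0: ok.
ab: 1b undefined. 1b->0: ok.
All examples now run through 2 states with every (state, symbol) defined. Accept strings end in {1}, Reject strings end in {0}; accept={1}.

states=2 start=0 accept={1} delta: 0a->1 0b->0 1a->0 1b->0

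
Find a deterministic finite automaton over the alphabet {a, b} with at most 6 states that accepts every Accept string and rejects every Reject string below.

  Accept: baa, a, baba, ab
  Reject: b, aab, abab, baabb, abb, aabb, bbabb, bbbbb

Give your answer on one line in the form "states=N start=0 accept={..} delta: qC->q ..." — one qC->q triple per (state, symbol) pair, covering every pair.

Fold the examples into a partial DFA from state 0: repeatedly fix the first undefined (state, symbol) met by the shortest-then-alphabetical prefix, trying targets in increasing order and rejecting any under which an Accept and a Reject string meet in one state with the same remainder; add a state when all current targets are rejected. Accepting states are where Accept strings end.
a: 0a undefined. 0a->0: no, ab/b meet in 0 with "b" left. Open state 1: 0a->1.
b: 0b undefined. 0b->0: ok.
aa: 1a undefined. 1a->0: no, baa/b meet in 0. 1a->1: no, ab/aab meet in 1 with "b" left. Open state 2: 1a->2.
ab: 1b undefined. 1b->0: no, ab/b meet in 0. 1b->1: no, a/abb meet in 1. 1b->2: ok.
aab: 2b undefined. 2b->0: ok.
aba: 2a undefined. 2a->0: no, baba/b meet in 0. 2a->1: no, baa/abab meet in 2. 2a->2: ok.
All examples now run through 3 states with every (state, symbol) defined. Accept strings end in {1,2}, Reject strings end in {0}; accept={1,2}.

states=3 start=0 accept={1,2} delta: 0a->1 0b->0 1a->2 1b->2 2a->2 2b->0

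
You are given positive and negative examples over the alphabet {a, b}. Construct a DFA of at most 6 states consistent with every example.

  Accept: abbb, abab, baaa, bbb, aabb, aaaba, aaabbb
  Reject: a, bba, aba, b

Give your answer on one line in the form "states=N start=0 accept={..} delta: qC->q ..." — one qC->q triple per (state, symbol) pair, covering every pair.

Fold the examples into a partial DFA from state 0: repeatedly fix the first undefined (state, symbol) met by the shortest-then-alphabetical prefix, trying targets in increasing order and rejecting any under which an Accept and a Reject string meet in one state with the same remainder; add a state when all current targets are rejected. Accepting states are where Accept strings end.
a: 0a undefined. 0a->0: no, aaaba/aba meet in 0 with "ba" left. Open state 1: 0a->1.
b: 0b undefined. 0b->0: no, bbb/b meet in 0. 0b->1: ok.
aa: 1a undefined. 1a->0: no, aaaba/bba meet in 1 with "ba" left. 1a->1: no, baaa/a meet in 1. Open state 2: 1a->2.
ab: 1b undefined. 1b->0: no, bbb/a meet in 1. 1b->1: no, abbb/a meet in 1. 1b->2: ok.
aaa: 2a undefined. 2a->0: no, abab/a meet in 1. 2a->1: no, aaaba/a meet in 1. 2a->2: no, baaa/bba meet in 2. Open state 3: 2a->3.
aab: 2b undefined. 2b->0: no, abbb/a meet in 1. 2b->1: no, bbb/a meet in 1. 2b->2: ok.
aaab: 3b undefined. 3b->0: no, aaaba/a meet in 1. 3b->1: no, abab/a meet in 1. 3b->2: no, aaaba/bba meet in 3. 3b->3: no, abab/bba meet in 3. Open state 4: 3b->4.
baaa: 3a undefined. 3a->0: ok.
aaaba: 4a undefined. 4a->0: ok.
aaabb: 4b undefined. 4b->0: no, aaabbb/a meet in 1. 4b->1: ok.
All examples now run through 5 states with every (state, symbol) defined. Accept strings end in {0,2,4}, Reject strings end in {1,3}; accept={0,2,4}.

states=5 start=0 accept={0,2,4} delta: 0a->1 0b->1 1a->2 1b->2 2a->3 2b->2 3a->0 3b->4 4a->0 4b->1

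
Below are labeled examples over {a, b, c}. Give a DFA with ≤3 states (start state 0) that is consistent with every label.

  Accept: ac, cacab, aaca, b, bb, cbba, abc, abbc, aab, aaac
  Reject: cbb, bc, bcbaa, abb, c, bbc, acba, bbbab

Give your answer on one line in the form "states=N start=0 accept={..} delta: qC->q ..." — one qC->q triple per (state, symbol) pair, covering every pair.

Grow the machine one transition at a time. Run the examples from 0; the earliest place one falls off (shortest prefix, ties alphabetical) gets sent to the lowest-numbered state that keeps every Accept/Reject pair distinguishable — a pair clashes when both reach the same state with identical unread suffix — and to a fresh state only if none does.
a: 0a undefined. 0a->0: no, ac/c meet in 0 with "c" left. Open state 1: 0a->1.
b: 0b undefined. 0b->0: ok.
c: 0c undefined. 0c->0: no, b/cbb meet in 0. 0c->1: ok.
aa: 1a undefined. 1a->0: ok.
ab: 1b undefined. 1b->0: no, cacab/cbb meet in 0. 1b->1: ok.
ac: 1c undefined. 1c->0: ok.
All examples now run through 2 states with every (state, symbol) defined. Accept strings end in {0}, Reject strings end in {1}; accept={0}.

states=2 start=0 accept={0} delta: 0a->1 0b->0 0c->1 1a->0 1b->1 1c->0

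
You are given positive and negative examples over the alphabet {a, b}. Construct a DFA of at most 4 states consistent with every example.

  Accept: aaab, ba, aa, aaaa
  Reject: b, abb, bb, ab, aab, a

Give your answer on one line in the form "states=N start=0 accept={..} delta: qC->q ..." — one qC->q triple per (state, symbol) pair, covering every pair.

Grow the machine one transition at a time. Run the examples from 0; the earliest place one falls off (shortest prefix, ties alphabetical) gets sent to the lowest-numbered state that keeps every Accept/Reject pair distinguishable — a pair clashes when both reach the same state with identical unread suffix — and to a fresh state only if none does.
a: 0a undefined. 0a->0: no, aaab/b meet in 0 with "b" left. Open state 1: 0a->1.
b: 0b undefined. 0b->0: no, ba/a meet in 1. 0b->1: ok.
aa: 1a undefined. 1a->0: no, aaab/bb meet in 1 with "b" left. 1a->1: no, aaab/bb meet in 1 with "b" left. Open state 2: 1a->2.
ab: 1b undefined. 1b->0: ok.
aaa: 2a undefined. 2a->0: no, aaab/b meet in 1. 2a->1: no, aaab/bb meet in 0. 2a->2: no, aaab/aab meet in 2 with "b" left. Open state 3: 2a->3.
aab: 2b undefined. 2b->0: ok.
aaaa: 3a undefined. 3a->0: no, aaaa/bb meet in 0. 3a->1: no, aaaa/b meet in 1. 3a->2: ok.
aaab: 3b undefined. 3b->0: no, aaab/bb meet in 0. 3b->1: no, aaab/b meet in 1. 3b->2: ok.
All examples now run through 4 states with every (state, symbol) defined. Accept strings end in {2}, Reject strings end in {0,1}; accept={2}.

states=4 start=0 accept={2} delta: 0a->1 0b->1 1a->2 1b->0 2a->3 2b->0 3a->2 3b->2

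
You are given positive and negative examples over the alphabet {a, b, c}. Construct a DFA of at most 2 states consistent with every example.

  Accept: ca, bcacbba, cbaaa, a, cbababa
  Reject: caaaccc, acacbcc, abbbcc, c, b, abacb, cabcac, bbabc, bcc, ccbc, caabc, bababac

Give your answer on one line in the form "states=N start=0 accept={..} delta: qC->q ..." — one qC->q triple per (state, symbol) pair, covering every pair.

State merging on the prefix tree: take the shortest (then alphabetical) example prefix whose next move is undefined and point that move at state 0, else 1, else 2, ...; a target is out if some Accept/Reject pair would then sit in one state with the same input left (inseparable). If every existing state is out, open a new one.
a: 0a undefined. 0a->0: ok.
b: 0b undefined. 0b->0: no, a/b meet in 0. Open state 1: 0b->1.
c: 0c undefined. 0c->0: no, ca/caaaccc meet in 0. 0c->1: ok.
ba: 1a undefined. 1a->0: ok.
bb: 1b undefined. 1b->0: no, ca/abacb meet in 0. 1b->1: ok.
bc: 1c undefined. 1c->0: no, ca/bbabc meet in 0. 1c->1: ok.
All examples now run through 2 states with every (state, symbol) defined. Accept strings end in {0}, Reject strings end in {1}; accept={0}.

states=2 start=0 accept={0} delta: 0a->0 0b->1 0c->1 1a->0 1b->1 1c->1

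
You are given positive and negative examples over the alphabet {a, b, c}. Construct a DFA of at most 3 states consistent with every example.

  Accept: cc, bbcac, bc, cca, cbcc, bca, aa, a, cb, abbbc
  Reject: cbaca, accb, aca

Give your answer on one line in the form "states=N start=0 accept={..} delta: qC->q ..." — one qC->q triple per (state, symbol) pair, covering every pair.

Fold the examples into a partial DFA from state 0: repeatedly fix the first undefined (state, symbol) met by the shortest-then-alphabetical prefix, trying targets in increasing order and rejecting any under which an Accept and a Reject string meet in one state with the same remainder; add a state when all current targets are rejected. Accepting states are where Accept strings end.
a: 0a undefined. 0a->0: ok.
b: 0b undefined. 0b->0: no, bca/aca meet in 0 with "ca" left. Open state 1: 0b->1.
c: 0c undefined. 0c->0: no, cc/aca meet in 0. 0c->1: ok.
bb: 1b undefined. 1b->0: ok.
bc: 1c undefined. 1c->0: ok.
aca: 1a undefined. 1a->0: no, cc/cbaca meet in 0. 1a->1: ok.
All examples now run through 2 states with every (state, symbol) defined. Accept strings end in {0}, Reject strings end in {1}; accept={0}.

states=2 start=0 accept={0} delta: 0a->0 0b->1 0c->1 1a->1 1b->0 1c->0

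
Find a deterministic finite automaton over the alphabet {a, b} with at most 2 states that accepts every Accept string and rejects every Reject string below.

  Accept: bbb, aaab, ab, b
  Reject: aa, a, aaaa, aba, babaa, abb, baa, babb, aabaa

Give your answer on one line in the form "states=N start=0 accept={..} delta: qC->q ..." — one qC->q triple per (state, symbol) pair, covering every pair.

Grow the machine one transition at a time. Run the examples from 0; the earliest place one falls off (shortest prefix, ties alphabetical) gets sent to the lowest-numbered state that keeps every Accept/Reject pair distinguishable — a pair clashes when both reach the same state with identical unread suffix — and to a fresh state only if none does.
a: 0a undefined. 0a->0: ok.
b: 0b undefined. 0b->0: no, bbb/aa meet in 0. Open state 1: 0b->1.
ba: 1a undefined. 1a->0: ok.
bb: 1b undefined. 1b->0: ok.
All examples now run through 2 states with every (state, symbol) defined. Accept strings end in {1}, Reject strings end in {0}; accept={1}.

states=2 start=0 accept={1} delta: 0a->0 0b->1 1a->0 1b->0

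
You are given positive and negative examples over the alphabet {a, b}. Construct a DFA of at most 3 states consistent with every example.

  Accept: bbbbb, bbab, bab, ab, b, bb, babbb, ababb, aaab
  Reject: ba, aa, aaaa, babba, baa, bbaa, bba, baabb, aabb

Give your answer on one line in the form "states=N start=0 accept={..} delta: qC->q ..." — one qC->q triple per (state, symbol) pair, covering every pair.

State merging on the prefix tree: take the shortest (then alphabetical) example prefix whose next move is undefined and point that move at state 0, else 1, else 2, ...; a target is out if some Accept/Reject pair would then sit in one state with the same input left (inseparable). If every existing state is out, open a new one.
a: 0a undefined. 0a->0: no, bb/aabb meet in 0 with "bb" left. Open state 1: 0a->1.
b: 0b undefined. 0b->0: ok.
aa: 1a undefined. 1a->0: no, bbbbb/aa meet in 0. 1a->1: ok.
ab: 1b undefined. 1b->0: no, bbbbb/baabb meet in 0. 1b->1: no, bbab/ba meet in 1. Open state 2: 1b->2.
aba: 2a undefined. 2a->0: ok.
aabb: 2b undefined. 2b->0: no, bbbbb/baabb meet in 0. 2b->1: ok.
All examples now run through 3 states with every (state, symbol) defined. Accept strings end in {0,2}, Reject strings end in {1}; accept={0,2}.

states=3 start=0 accept={0,2} delta: 0a->1 0b->0 1a->1 1b->2 2a->0 2b->1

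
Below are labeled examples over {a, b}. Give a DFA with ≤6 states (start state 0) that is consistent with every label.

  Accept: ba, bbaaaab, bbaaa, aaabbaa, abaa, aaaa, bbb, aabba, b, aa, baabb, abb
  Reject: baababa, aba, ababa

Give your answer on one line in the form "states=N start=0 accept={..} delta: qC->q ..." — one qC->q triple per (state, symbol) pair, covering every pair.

Grow the machine one transition at a time. Run the examples from 0; the earliest place one falls off (shortest prefix, ties alphabetical) gets sent to the lowest-numbered state that keeps every Accept/Reject pair distinguishable — a pair clashes when both reach the same state with identical unread suffix — and to a fresh state only if none does.
a: 0a undefined. 0a->0: no, ba/aba meet in 0 with "ba" left. Open state 1: 0a->1.
b: 0b undefined. 0b->0: ok.
aa: 1a undefined. 1a->0: ok.
ab: 1b undefined. 1b->0: no, ba/baababa meet in 1. 1b->1: no, ba/ababa meet in 1. Open state 2: 1b->2.
aba: 2a undefined. 2a->0: no, ba/ababa meet in 1. 2a->1: no, ba/baababa meet in 1. 2a->2: no, abaa/baababa meet in 2. Open state 3: 2a->3.
abb: 2b undefined. 2b->0: ok.
abaa: 3a undefined. 3a->0: ok.
abab: 3b undefined. 3b->0: no, ba/ababa meet in 1. 3b->1: no, bbaaaab/ababa meet in 0. 3b->2: ok.
All examples now run through 4 states with every (state, symbol) defined. Accept strings end in {0,1}, Reject strings end in {3}; accept={0,1}.

states=4 start=0 accept={0,1} delta: 0a->1 0b->0 1a->0 1b->2 2a->3 2b->0 3a->0 3b->2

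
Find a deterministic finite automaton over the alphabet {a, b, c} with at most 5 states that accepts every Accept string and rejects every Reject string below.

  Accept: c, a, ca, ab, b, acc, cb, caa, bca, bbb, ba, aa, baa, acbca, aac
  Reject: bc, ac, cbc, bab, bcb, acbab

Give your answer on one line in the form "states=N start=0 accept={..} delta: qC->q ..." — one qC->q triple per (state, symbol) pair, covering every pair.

State merging on the prefix tree: take the shortest (then alphabetical) example prefix whose next move is undefined and point that move at state 0, else 1, else 2, ...; a target is out if some Accept/Reject pair would then sit in one state with the same input left (inseparable). If every existing state is out, open a new one.
a: 0a undefined. 0a->0: no, c/ac meet in 0 with "c" left. Open state 1: 0a->1.
b: 0b undefined. 0b->0: no, c/bc meet in 0 with "c" left. 0b->1: ok.
c: 0c undefined. 0c->0: ok.
aa: 1a undefined. 1a->0: no, a/bab meet in 1. 1a->1: no, ab/bab meet in 1 with "b" left. Open state 2: 1a->2.
ab: 1b undefined. 1b->0: ok.
ac: 1c undefined. 1c->0: no, c/bc meet in 0. 1c->1: no, c/bcb meet in 0. 1c->2: no, caa/bc meet in 2. Open state 3: 1c->3.
aac: 2c undefined. 2c->0: ok.
acb: 3b undefined. 3b->0: no, c/bcb meet in 0. 3b->1: no, a/bcb meet in 1. 3b->2: no, caa/bcb meet in 2. 3b->3: ok.
acc: 3c undefined. 3c->0: ok.
baa: 2a undefined. 2a->0: ok.
bab: 2b undefined. 2b->0: no, c/bab meet in 0. 2b->1: no, a/bab meet in 1. 2b->2: no, caa/bab meet in 2. 2b->3: ok.
bca: 3a undefined. 3a->0: no, a/acbab meet in 1. 3a->1: no, c/acbab meet in 0. 3a->2: ok.
All examples now run through 4 states with every (state, symbol) defined. Accept strings end in {0,1,2}, Reject strings end in {3}; accept={0,1,2}.

states=4 start=0 accept={0,1,2} delta: 0a->1 0b->1 0c->0 1a->2 1b->0 1c->3 2a->0 2b->3 2c->0 3a->2 3b->3 3c->0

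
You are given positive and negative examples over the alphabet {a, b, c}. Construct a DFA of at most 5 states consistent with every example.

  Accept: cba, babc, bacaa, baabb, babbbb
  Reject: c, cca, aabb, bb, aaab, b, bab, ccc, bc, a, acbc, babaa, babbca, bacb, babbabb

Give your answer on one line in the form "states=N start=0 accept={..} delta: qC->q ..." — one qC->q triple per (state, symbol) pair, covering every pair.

Grow the machine one transition at a time. Run the examples from 0; the earliest place one falls off (shortest prefix, ties alphabetical) gets sent to the lowest-numbered state that keeps every Accept/Reject pair distinguishable — a pair clashes when both reach the same state with identical unread suffix — and to a fresh state only if none does.
a: 0a undefined. 0a->0: ok.
b: 0b undefined. 0b->0: no, babc/c meet in 0 with "c" left. Open state 1: 0b->1.
c: 0c undefined. 0c->0: ok.
ba: 1a undefined. 1a->0: no, cba/c meet in 0. 1a->1: no, cba/aaab meet in 1. Open state 2: 1a->2.
bb: 1b undefined. 1b->0: ok.
bc: 1c undefined. 1c->0: ok.
baa: 2a undefined. 2a->0: no, baabb/c meet in 0. 2a->1: no, baabb/aaab meet in 1. 2a->2: ok.
bab: 2b undefined. 2b->0: no, babc/c meet in 0. 2b->1: no, cba/babaa meet in 2. 2b->2: no, cba/bab meet in 2. Open state 3: 2b->3.
bac: 2c undefined. 2c->0: no, bacaa/c meet in 0. 2c->1: ok.
baba: 3a undefined. 3a->0: ok.
babb: 3b undefined. 3b->0: no, baabb/c meet in 0. 3b->1: no, baabb/aaab meet in 1. 3b->2: no, cba/babbca meet in 2. 3b->3: no, baabb/bab meet in 3. Open state 4: 3b->4.
babc: 3c undefined. 3c->0: no, babc/c meet in 0. 3c->1: no, babc/aaab meet in 1. 3c->2: ok.
babba: 4a undefined. 4a->0: ok.
babbb: 4b undefined. 4b->0: no, babbbb/aaab meet in 1. 4b->1: no, babbbb/c meet in 0. 4b->2: no, babbbb/bab meet in 3. 4b->3: ok.
babbc: 4c undefined. 4c->0: ok.
All examples now run through 5 states with every (state, symbol) defined. Accept strings end in {2,4}, Reject strings end in {0,1,3}; accept={2,4}.

states=5 start=0 accept={2,4} delta: 0a->0 0b->1 0c->0 1a->2 1b->0 1c->0 2a->2 2b->3 2c->1 3a->0 3b->4 3c->2 4a->0 4b->3 4c->0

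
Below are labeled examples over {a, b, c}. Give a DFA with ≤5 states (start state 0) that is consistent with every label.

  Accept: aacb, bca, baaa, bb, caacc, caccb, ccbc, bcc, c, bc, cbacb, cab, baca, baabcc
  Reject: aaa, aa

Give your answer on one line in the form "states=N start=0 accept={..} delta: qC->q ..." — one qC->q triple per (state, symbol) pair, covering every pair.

State merging on the prefix tree: take the shortest (then alphabetical) example prefix whose next move is undefined and point that move at state 0, else 1, else 2, ...; a target is out if some Accept/Reject pair would then sit in one state with the same input left (inseparable). If every existing state is out, open a new one.
a: 0a undefined. 0a->0: ok.
b: 0b undefined. 0b->0: no, baaa/aaa meet in 0. Open state 1: 0b->1.
c: 0c undefined. 0c->0: no, caacc/aaa meet in 0. 0c->1: ok.
ba: 1a undefined. 1a->0: no, baaa/aaa meet in 0. 1a->1: ok.
bb: 1b undefined. 1b->0: no, aacb/aaa meet in 0. 1b->1: ok.
bc: 1c undefined. 1c->0: no, bca/aaa meet in 0. 1c->1: ok.
All examples now run through 2 states with every (state, symbol) defined. Accept strings end in {1}, Reject strings end in {0}; accept={1}.

states=2 start=0 accept={1} delta: 0a->0 0b->1 0c->1 1a->1 1b->1 1c->1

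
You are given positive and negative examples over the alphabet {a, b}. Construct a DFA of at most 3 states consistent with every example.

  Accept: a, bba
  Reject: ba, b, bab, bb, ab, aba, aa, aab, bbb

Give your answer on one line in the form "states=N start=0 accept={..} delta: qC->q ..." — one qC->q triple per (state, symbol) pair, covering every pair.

Grow the machine one transition at a time. Run the examples from 0; the earliest place one falls off (shortest prefix, ties alphabetical) gets sent to the lowest-numbered state that keeps every Accept/Reject pair distinguishable — a pair clashes when both reach the same state with identical unread suffix — and to a fresh state only if none does.
a: 0a undefined. 0a->0: no, a/aa meet in 0. Open state 1: 0a->1.
b: 0b undefined. 0b->0: no, a/ba meet in 1. 0b->1: no, a/b meet in 1. Open state 2: 0b->2.
aa: 1a undefined. 1a->0: ok.
ab: 1b undefined. 1b->0: no, a/aba meet in 1. 1b->1: no, a/ab meet in 1. 1b->2: ok.
ba: 2a undefined. 2a->0: ok.
bb: 2b undefined. 2b->0: ok.
All examples now run through 3 states with every (state, symbol) defined. Accept strings end in {1}, Reject strings end in {0,2}; accept={1}.

states=3 start=0 accept={1} delta: 0a->1 0b->2 1a->0 1b->2 2a->0 2b->0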